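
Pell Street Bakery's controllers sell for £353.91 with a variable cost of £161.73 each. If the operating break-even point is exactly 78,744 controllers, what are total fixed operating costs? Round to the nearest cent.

£15,133,021.92

Contribution margin per unit = £353.91 − £161.73 = £192.18.
Fixed costs = break-even units × CM = 78,744 × £192.18 = £15,133,021.92.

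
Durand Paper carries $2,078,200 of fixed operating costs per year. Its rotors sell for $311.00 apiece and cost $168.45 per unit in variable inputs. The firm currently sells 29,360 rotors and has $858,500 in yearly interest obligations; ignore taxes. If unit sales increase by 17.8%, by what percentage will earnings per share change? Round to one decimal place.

+59.7%

Total contribution margin = 29,360 × $142.55 = $4,185,268.00.
Subtracting fixed costs: EBIT = $4,185,268.00 − $2,078,200 = $2,107,068.00.
After interest of $858,500.00, pre-tax earnings = $1,248,568.00.
Degree of combined leverage = contribution ÷ (EBIT − I) = $4,185,268.00 ÷ $1,248,568.00 = 3.3521.
%ΔEPS = DCL × %ΔSales = 3.3521 × +17.8% = +59.7%.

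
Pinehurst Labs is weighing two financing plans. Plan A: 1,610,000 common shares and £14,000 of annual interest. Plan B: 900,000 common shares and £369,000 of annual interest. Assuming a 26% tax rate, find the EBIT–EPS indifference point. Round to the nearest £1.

Set EPS_A = EPS_B: (EBIT − £14,000)(1 − 0.26) ÷ 1,610,000 = (EBIT − £369,000)(1 − 0.26) ÷ 900,000.
The (1 − t) factor cancels: (EBIT − 14,000) × 900,000 = (EBIT − 369,000) × 1,610,000.
EBIT × (1,610,000 − 900,000) = 369,000 × 1,610,000 − 14,000 × 900,000 = 581,490,000,000, so EBIT = 581,490,000,000 ÷ 710,000 = 819,000.00.

£819,000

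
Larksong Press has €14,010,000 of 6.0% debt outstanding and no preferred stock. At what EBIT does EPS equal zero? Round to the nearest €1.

Annual interest = 6.0% × €14,010,000 = €840,600.00.
Without preferred stock the financial break-even is simply EBIT = interest = €840,600.00.

€840,600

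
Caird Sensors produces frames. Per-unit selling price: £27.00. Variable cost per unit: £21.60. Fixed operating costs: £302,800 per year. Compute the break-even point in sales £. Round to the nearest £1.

Contribution margin per unit = £27.00 − £21.60 = £5.40, a CM ratio of £5.40 ÷ £27.00 = 0.2000.
Break-even revenue = fixed costs × price ÷ CM = £302,800 × £27.00 ÷ £5.40 = £1,514,000.

£1,514,000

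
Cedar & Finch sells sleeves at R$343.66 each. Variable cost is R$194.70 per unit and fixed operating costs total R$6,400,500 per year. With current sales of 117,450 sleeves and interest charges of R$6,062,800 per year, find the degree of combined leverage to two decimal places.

3.48

Total contribution margin = 117,450 × R$148.96 = R$17,495,352.00.
Operating income = contribution − fixed costs = R$17,495,352.00 − R$6,400,500 = R$11,094,852.00. Interest = R$6,062,800.00.
DOL = R$17,495,352.00 ÷ R$11,094,852.00 = 1.5769; DFL = R$11,094,852.00 ÷ R$5,032,052.00 = 2.2048.
Combined leverage = 1.5769 × 2.2048 = 3.4767.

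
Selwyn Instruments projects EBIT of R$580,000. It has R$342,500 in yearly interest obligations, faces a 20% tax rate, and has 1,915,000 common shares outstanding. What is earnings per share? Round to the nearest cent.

R$0.10

Interest = R$342,500.00, so EBT = R$580,000 − R$342,500.00 = R$237,500.00.
After tax at 20%: net income = R$237,500.00 × 0.80 = R$190,000.00.
EPS = R$190,000.00 ÷ 1,915,000 = R$0.10.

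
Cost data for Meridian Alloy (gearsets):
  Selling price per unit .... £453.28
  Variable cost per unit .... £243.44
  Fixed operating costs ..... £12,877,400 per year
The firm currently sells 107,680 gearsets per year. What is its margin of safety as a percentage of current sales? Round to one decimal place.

Each unit contributes £453.28 − £243.44 = £209.84. Break-even units = £12,877,400 ÷ £209.84 = 61,367.71; break-even revenue = 61,367.71 × £453.28 = £27,816,755.01.
Actual sales revenue = 107,680 × £453.28 = £48,809,190.40.
Margin of safety = (£48,809,190.40 − £27,816,755.01) ÷ £48,809,190.40 = 43.0%.

43.0%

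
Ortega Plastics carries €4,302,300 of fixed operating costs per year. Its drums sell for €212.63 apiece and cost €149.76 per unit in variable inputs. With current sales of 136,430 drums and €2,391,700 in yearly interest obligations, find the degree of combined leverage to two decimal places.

4.55

Contribution at this volume is 136,430 × €62.87 = €8,577,354.10.
Operating income = contribution − fixed costs = €8,577,354.10 − €4,302,300 = €4,275,054.10. Interest = €2,391,700.00, so EBIT − I = €1,883,354.10.
DCL = contribution ÷ (EBIT − I) = €8,577,354.10 ÷ €1,883,354.10 = 4.5543.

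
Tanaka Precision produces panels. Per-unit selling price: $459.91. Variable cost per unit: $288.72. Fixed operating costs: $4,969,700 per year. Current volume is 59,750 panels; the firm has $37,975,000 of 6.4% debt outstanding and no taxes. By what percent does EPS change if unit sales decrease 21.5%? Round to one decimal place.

Total contribution margin = 59,750 × $171.19 = $10,228,602.50.
Subtracting fixed costs: EBIT = $10,228,602.50 − $4,969,700 = $5,258,902.50.
After interest of $2,430,400.00, pre-tax earnings = $2,828,502.50.
Degree of combined leverage = contribution ÷ (EBIT − I) = $10,228,602.50 ÷ $2,828,502.50 = 3.6163.
%ΔEPS = DCL × %ΔSales = 3.6163 × -21.5% = -77.7%.

-77.7%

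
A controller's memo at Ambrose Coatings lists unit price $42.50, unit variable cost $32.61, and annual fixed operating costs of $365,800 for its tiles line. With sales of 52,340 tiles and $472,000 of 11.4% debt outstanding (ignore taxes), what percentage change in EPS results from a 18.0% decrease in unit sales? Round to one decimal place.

-95.0%

Total contribution margin = 52,340 × $9.89 = $517,642.60.
EBIT = $517,642.60 − $365,800 = $151,842.60.
Interest = $53,808.00, so EBIT − I = $98,034.60.
DCL = total CM / (EBIT − I) = $517,642.60 / $98,034.60 = 5.2802.
%ΔEPS = DCL × %ΔSales = 5.2802 × -18.0% = -95.0%.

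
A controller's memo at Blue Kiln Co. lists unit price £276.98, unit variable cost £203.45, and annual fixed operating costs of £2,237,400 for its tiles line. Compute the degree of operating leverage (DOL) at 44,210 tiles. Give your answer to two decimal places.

3.21

Total contribution margin = 44,210 × £73.53 = £3,250,761.30.
Subtracting fixed costs: EBIT = £3,250,761.30 − £2,237,400 = £1,013,361.30.
So DOL = total CM / EBIT = £3,250,761.30 / £1,013,361.30 = 3.2079.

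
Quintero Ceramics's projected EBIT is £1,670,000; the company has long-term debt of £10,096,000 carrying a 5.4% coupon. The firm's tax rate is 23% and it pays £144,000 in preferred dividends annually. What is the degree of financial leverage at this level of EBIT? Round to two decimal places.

Interest = £545,184.00.
Pre-tax preferred-dividend burden = £144,000 ÷ (1 − 0.23) = £187,012.99.
DFL = EBIT ÷ [EBIT − I − D_p/(1−t)] = £1,670,000 ÷ [£1,670,000 − £545,184.00 − £187,012.99] = £1,670,000 ÷ £937,803.01 = 1.7808.

1.78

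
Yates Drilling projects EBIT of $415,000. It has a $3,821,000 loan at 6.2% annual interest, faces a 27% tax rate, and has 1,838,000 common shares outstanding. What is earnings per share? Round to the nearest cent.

$0.07

Pre-tax income = $415,000 − $236,902.00 = $178,098.00.
After tax at 27%: net income = $178,098.00 × 0.73 = $130,011.54.
Per share: $130,011.54 / 1,838,000 shares = $0.07.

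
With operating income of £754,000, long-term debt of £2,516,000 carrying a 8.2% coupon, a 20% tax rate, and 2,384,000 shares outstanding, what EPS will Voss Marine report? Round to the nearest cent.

Interest = £206,312.00, so EBT = £754,000 − £206,312.00 = £547,688.00.
After tax at 20%: net income = £547,688.00 × 0.80 = £438,150.40.
Per share: £438,150.40 / 2,384,000 shares = £0.18.

£0.18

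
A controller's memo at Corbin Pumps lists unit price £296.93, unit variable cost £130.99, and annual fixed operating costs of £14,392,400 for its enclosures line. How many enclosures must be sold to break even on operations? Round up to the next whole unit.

Unit CM = price − variable cost = £296.93 − £130.99 = £165.94.
Break-even Q = £14,392,400 / £165.94 = 86,732.55 → 86,733 enclosures.

86,733 enclosures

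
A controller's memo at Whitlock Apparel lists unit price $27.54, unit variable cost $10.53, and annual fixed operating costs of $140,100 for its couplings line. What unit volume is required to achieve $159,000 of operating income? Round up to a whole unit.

17,584 couplings

Unit CM = price − variable cost = $27.54 − $10.53 = $17.01.
Units = (FC + target) / CM = ($140,100 + $159,000) / $17.01 = 17,583.77, so 17,584 couplings.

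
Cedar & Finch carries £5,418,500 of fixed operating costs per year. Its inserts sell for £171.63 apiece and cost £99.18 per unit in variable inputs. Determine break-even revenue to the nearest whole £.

£12,836,124

Contribution margin per unit = £171.63 − £99.18 = £72.45, a CM ratio of £72.45 ÷ £171.63 = 0.4221.
Break-even sales = FC ÷ CM ratio = £5,418,500 × £171.63 / £72.45 = £12,836,124.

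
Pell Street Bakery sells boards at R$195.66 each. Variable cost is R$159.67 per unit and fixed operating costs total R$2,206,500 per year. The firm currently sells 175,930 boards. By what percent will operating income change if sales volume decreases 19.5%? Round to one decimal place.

At 175,930 units, contribution = 175,930 × R$35.99 = R$6,331,720.70.
Subtracting fixed costs: EBIT = R$6,331,720.70 − R$2,206,500 = R$4,125,220.70.
So DOL = total CM / EBIT = R$6,331,720.70 / R$4,125,220.70 = 1.5349.
Operating income changes by 1.5349 × -19.5% = -29.9%.

-29.9%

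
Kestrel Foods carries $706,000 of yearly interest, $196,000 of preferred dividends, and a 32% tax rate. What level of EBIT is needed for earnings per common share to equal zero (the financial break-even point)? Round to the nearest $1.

$994,235

Grossing the preferred dividend up to pre-tax terms: $196,000 / (1 − 0.32) = $288,235.29.
Financial break-even EBIT = interest + D_p ÷ (1 − t) = $706,000 + $288,235.29 = $994,235.29.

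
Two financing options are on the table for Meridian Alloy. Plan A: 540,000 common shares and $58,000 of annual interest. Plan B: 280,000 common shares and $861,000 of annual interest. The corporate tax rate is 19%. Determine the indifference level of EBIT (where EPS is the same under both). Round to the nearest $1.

At indifference, (EBIT − 58,000)(1 − t)/540,000 = (EBIT − 861,000)(1 − t)/280,000.
The (1 − t) factor cancels: (EBIT − 58,000) × 280,000 = (EBIT − 861,000) × 540,000.
Solving, EBIT = (861,000·540,000 − 58,000·280,000) / (540,000 − 280,000) = 448,700,000,000 / 260,000 = 1,725,769.23.

$1,725,769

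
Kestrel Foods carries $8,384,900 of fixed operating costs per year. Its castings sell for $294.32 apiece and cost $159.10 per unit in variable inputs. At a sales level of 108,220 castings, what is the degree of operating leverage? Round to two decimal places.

At 108,220 units, contribution = 108,220 × $135.22 = $14,633,508.40.
Subtracting fixed costs: EBIT = $14,633,508.40 − $8,384,900 = $6,248,608.40.
So DOL = total CM / EBIT = $14,633,508.40 / $6,248,608.40 = 2.3419.

2.34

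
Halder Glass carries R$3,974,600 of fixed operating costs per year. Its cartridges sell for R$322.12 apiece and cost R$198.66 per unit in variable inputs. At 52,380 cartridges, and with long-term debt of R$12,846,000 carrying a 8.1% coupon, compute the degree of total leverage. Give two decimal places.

At 52,380 units, contribution = 52,380 × R$123.46 = R$6,466,834.80.
Subtracting fixed costs: EBIT = R$6,466,834.80 − R$3,974,600 = R$2,492,234.80. Interest = R$1,040,526.00.
DOL = R$6,466,834.80 ÷ R$2,492,234.80 = 2.5948; DFL = R$2,492,234.80 ÷ R$1,451,708.80 = 1.7168.
Combined leverage = 2.5948 × 1.7168 = 4.4548.

4.45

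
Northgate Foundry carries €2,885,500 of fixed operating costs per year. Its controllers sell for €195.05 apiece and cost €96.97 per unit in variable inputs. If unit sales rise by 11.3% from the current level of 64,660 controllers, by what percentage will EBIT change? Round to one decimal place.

Total contribution margin = 64,660 × €98.08 = €6,341,852.80.
Subtracting fixed costs: EBIT = €6,341,852.80 − €2,885,500 = €3,456,352.80.
DOL = contribution ÷ EBIT = €6,341,852.80 ÷ €3,456,352.80 = 1.8348.
So EBIT moves 1.8348 × (+11.3%) = +20.7%.

+20.7%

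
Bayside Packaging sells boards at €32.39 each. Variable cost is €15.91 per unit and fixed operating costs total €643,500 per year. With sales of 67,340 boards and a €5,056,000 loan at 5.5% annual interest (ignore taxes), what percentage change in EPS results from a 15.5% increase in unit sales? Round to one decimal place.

Total contribution margin = 67,340 × €16.48 = €1,109,763.20.
Subtracting fixed costs: EBIT = €1,109,763.20 − €643,500 = €466,263.20.
After interest of €278,080.00, pre-tax earnings = €188,183.20.
Degree of combined leverage = contribution ÷ (EBIT − I) = €1,109,763.20 ÷ €188,183.20 = 5.8972.
%ΔEPS = DCL × %ΔSales = 5.8972 × +15.5% = +91.4%.

+91.4%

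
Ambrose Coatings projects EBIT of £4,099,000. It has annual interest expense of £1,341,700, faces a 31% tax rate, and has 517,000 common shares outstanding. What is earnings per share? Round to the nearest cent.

£3.68

Interest = £1,341,700.00, so EBT = £4,099,000 − £1,341,700.00 = £2,757,300.00.
Net income = £2,757,300.00 × (1 − 0.31) = £1,902,537.00.
EPS = £1,902,537.00 ÷ 517,000 = £3.68.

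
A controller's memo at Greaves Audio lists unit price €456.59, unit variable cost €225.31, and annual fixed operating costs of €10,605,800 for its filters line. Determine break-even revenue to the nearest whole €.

Contribution margin per unit = €456.59 − €225.31 = €231.28, a CM ratio of €231.28 ÷ €456.59 = 0.5065.
Break-even sales = FC ÷ CM ratio = €10,605,800 × €456.59 / €231.28 = €20,937,834.

€20,937,834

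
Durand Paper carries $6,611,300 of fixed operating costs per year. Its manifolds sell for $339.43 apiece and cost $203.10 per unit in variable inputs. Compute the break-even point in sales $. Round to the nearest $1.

Contribution margin per unit = $339.43 − $203.10 = $136.33, a CM ratio of $136.33 ÷ $339.43 = 0.4016.
Break-even revenue = fixed costs × price ÷ CM = $6,611,300 × $339.43 ÷ $136.33 = $16,460,600.

$16,460,600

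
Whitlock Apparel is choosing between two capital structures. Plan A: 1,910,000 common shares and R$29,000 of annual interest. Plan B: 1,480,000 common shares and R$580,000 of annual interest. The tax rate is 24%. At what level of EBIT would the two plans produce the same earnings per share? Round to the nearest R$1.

At indifference, (EBIT − 29,000)(1 − t)/1,910,000 = (EBIT − 580,000)(1 − t)/1,480,000.
Cancelling (1 − t) and cross-multiplying: 1,480,000·(EBIT − 29,000) = 1,910,000·(EBIT − 580,000).
EBIT × (1,910,000 − 1,480,000) = 580,000 × 1,910,000 − 29,000 × 1,480,000 = 1,064,880,000,000, so EBIT = 1,064,880,000,000 ÷ 430,000 = 2,476,465.12.

R$2,476,465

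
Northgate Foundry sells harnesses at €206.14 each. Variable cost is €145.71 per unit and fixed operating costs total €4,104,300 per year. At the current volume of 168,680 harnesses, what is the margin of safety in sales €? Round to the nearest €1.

€20,771,027

Unit CM = price − variable cost = €206.14 − €145.71 = €60.43. Break-even units = €4,104,300 ÷ €60.43 = 67,918.25; break-even revenue = 67,918.25 × €206.14 = €14,000,668.58.
Actual sales revenue = 168,680 × €206.14 = €34,771,695.20.
Margin of safety = €34,771,695.20 − €14,000,668.58 = €20,771,027.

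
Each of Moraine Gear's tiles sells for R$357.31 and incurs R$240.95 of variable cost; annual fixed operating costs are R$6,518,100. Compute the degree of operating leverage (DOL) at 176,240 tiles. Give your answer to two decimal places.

At 176,240 units, contribution = 176,240 × R$116.36 = R$20,507,286.40.
Operating income = contribution − fixed costs = R$20,507,286.40 − R$6,518,100 = R$13,989,186.40.
Degree of operating leverage = R$20,507,286.40 / R$13,989,186.40 = 1.4659.

1.47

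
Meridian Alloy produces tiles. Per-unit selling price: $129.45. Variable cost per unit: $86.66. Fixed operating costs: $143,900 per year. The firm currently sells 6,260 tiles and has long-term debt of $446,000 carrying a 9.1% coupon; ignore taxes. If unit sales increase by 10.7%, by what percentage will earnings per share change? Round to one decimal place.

+34.4%

At 6,260 units, contribution = 6,260 × $42.79 = $267,865.40.
Operating income = contribution − fixed costs = $267,865.40 − $143,900 = $123,965.40.
Interest = $40,586.00, so EBIT − I = $83,379.40.
DCL = total CM / (EBIT − I) = $267,865.40 / $83,379.40 = 3.2126.
EPS therefore changes by 3.2126 × (+10.7%) = +34.4%.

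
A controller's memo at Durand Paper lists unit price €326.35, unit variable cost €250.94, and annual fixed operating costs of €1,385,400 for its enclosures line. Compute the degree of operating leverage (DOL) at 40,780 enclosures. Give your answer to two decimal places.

1.82

At 40,780 units, contribution = 40,780 × €75.41 = €3,075,219.80.
Subtracting fixed costs: EBIT = €3,075,219.80 − €1,385,400 = €1,689,819.80.
So DOL = total CM / EBIT = €3,075,219.80 / €1,689,819.80 = 1.8199.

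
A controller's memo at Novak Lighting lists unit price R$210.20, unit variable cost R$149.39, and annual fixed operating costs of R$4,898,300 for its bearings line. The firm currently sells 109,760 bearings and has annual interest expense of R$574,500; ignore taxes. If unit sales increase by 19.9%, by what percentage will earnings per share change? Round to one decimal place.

+110.5%

At 109,760 units, contribution = 109,760 × R$60.81 = R$6,674,505.60.
EBIT = R$6,674,505.60 − R$4,898,300 = R$1,776,205.60.
After interest of R$574,500.00, pre-tax earnings = R$1,201,705.60.
DCL = total CM / (EBIT − I) = R$6,674,505.60 / R$1,201,705.60 = 5.5542.
%ΔEPS = DCL × %ΔSales = 5.5542 × +19.9% = +110.5%.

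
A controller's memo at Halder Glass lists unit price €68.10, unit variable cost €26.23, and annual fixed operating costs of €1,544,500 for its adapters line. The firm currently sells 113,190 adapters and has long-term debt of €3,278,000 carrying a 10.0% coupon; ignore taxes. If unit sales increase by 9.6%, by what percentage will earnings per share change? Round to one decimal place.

+15.9%

Total contribution margin = 113,190 × €41.87 = €4,739,265.30.
Operating income = contribution − fixed costs = €4,739,265.30 − €1,544,500 = €3,194,765.30.
Interest = €327,800.00, so EBIT − I = €2,866,965.30.
DCL = total CM / (EBIT − I) = €4,739,265.30 / €2,866,965.30 = 1.6531.
EPS therefore changes by 1.6531 × (+9.6%) = +15.9%.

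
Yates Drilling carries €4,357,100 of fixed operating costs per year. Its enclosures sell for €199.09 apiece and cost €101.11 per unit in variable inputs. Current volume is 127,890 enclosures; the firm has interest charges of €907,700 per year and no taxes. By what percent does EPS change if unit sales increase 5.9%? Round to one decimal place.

+10.2%

At 127,890 units, contribution = 127,890 × €97.98 = €12,530,662.20.
Subtracting fixed costs: EBIT = €12,530,662.20 − €4,357,100 = €8,173,562.20.
After interest of €907,700.00, pre-tax earnings = €7,265,862.20.
DCL = total CM / (EBIT − I) = €12,530,662.20 / €7,265,862.20 = 1.7246.
%ΔEPS = DCL × %ΔSales = 1.7246 × +5.9% = +10.2%.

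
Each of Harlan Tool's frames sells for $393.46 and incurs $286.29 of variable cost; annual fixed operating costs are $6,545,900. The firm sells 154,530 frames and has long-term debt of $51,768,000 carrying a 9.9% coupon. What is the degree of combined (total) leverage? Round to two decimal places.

3.39

Contribution at this volume is 154,530 × $107.17 = $16,560,980.10.
Subtracting fixed costs: EBIT = $16,560,980.10 − $6,545,900 = $10,015,080.10. Interest = $5,125,032.00, so EBIT − I = $4,890,048.10.
Degree of total leverage = total CM / (EBIT − interest) = $16,560,980.10 / $4,890,048.10 = 3.3867.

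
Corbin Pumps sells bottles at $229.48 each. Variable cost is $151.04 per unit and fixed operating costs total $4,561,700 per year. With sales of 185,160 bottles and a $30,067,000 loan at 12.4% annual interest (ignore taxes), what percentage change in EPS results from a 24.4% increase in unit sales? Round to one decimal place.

+56.8%

At 185,160 units, contribution = 185,160 × $78.44 = $14,523,950.40.
Subtracting fixed costs: EBIT = $14,523,950.40 − $4,561,700 = $9,962,250.40.
After interest of $3,728,308.00, pre-tax earnings = $6,233,942.40.
DCL = total CM / (EBIT − I) = $14,523,950.40 / $6,233,942.40 = 2.3298.
EPS therefore changes by 2.3298 × (+24.4%) = +56.8%.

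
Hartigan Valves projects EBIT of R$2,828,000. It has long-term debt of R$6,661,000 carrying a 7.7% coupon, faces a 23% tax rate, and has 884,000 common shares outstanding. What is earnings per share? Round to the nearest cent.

Interest = R$512,897.00, so EBT = R$2,828,000 − R$512,897.00 = R$2,315,103.00.
Net income = R$2,315,103.00 × (1 − 0.23) = R$1,782,629.31.
EPS = R$1,782,629.31 ÷ 884,000 = R$2.02.

R$2.02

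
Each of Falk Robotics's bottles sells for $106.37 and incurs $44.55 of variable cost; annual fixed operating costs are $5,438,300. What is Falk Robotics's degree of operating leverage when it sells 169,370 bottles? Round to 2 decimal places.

2.08

Contribution at this volume is 169,370 × $61.82 = $10,470,453.40.
EBIT = $10,470,453.40 − $5,438,300 = $5,032,153.40.
DOL = contribution ÷ EBIT = $10,470,453.40 ÷ $5,032,153.40 = 2.0807.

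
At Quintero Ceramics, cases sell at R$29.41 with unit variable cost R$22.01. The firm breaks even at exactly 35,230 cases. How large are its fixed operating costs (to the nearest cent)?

Unit CM = price − variable cost = R$29.41 − R$22.01 = R$7.40.
Since BE = FC / CM, FC = 35,230 × R$7.40 = R$260,702.00.

R$260,702.00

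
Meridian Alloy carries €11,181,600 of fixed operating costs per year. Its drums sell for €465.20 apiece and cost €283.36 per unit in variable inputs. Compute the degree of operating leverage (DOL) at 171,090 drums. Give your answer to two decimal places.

1.56

Contribution at this volume is 171,090 × €181.84 = €31,111,005.60.
Operating income = contribution − fixed costs = €31,111,005.60 − €11,181,600 = €19,929,405.60.
Degree of operating leverage = €31,111,005.60 / €19,929,405.60 = 1.5611.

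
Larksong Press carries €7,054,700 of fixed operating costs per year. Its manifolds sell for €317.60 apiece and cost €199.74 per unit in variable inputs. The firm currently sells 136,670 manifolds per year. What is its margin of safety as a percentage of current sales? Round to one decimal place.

Contribution margin per unit = €317.60 − €199.74 = €117.86. Break-even units = €7,054,700 ÷ €117.86 = 59,856.61; break-even revenue = 59,856.61 × €317.60 = €19,010,459.19.
Current sales = 136,670 × €317.60 = €43,406,392.00.
Margin of safety = (€43,406,392.00 − €19,010,459.19) ÷ €43,406,392.00 = 56.2%.

56.2%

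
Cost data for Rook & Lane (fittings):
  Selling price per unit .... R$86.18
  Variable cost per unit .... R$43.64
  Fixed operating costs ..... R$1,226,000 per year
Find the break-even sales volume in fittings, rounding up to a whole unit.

28,820 fittings

Contribution margin per unit = R$86.18 − R$43.64 = R$42.54.
Break-even volume = fixed costs ÷ CM per unit = R$1,226,000 ÷ R$42.54 = 28,819.93, so 28,820 fittings.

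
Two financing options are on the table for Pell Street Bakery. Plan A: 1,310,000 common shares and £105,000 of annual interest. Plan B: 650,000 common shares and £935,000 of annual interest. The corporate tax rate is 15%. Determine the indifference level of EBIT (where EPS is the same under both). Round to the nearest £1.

Set EPS_A = EPS_B: (EBIT − £105,000)(1 − 0.15) ÷ 1,310,000 = (EBIT − £935,000)(1 − 0.15) ÷ 650,000.
The (1 − t) factor cancels: (EBIT − 105,000) × 650,000 = (EBIT − 935,000) × 1,310,000.
Solving, EBIT = (935,000·1,310,000 − 105,000·650,000) / (1,310,000 − 650,000) = 1,156,600,000,000 / 660,000 = 1,752,424.24.

£1,752,424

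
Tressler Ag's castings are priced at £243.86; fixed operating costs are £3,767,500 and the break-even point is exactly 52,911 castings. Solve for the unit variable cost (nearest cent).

At break-even, FC = Q × (P − VC), so P − VC = £3,767,500 ÷ 52,911 = £71.2045.
Variable cost per unit = £243.86 − £71.2045 = £172.66.

£172.66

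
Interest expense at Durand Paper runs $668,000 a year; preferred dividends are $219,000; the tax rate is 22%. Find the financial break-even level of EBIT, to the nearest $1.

$948,769

Grossing the preferred dividend up to pre-tax terms: $219,000 / (1 − 0.22) = $280,769.23.
Financial break-even EBIT = interest + D_p ÷ (1 − t) = $668,000 + $280,769.23 = $948,769.23.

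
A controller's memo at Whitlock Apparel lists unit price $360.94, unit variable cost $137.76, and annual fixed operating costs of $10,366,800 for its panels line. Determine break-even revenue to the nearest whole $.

CM per unit = $360.94 − $137.76 = $223.18; CM ratio = $223.18 / $360.94 = 0.6183.
Break-even revenue = fixed costs × price ÷ CM = $10,366,800 × $360.94 ÷ $223.18 = $16,765,807.

$16,765,807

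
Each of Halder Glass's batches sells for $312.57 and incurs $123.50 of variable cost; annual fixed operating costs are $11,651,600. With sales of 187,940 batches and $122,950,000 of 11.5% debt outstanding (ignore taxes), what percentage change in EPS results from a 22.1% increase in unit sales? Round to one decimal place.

At 187,940 units, contribution = 187,940 × $189.07 = $35,533,815.80.
Subtracting fixed costs: EBIT = $35,533,815.80 − $11,651,600 = $23,882,215.80.
Interest = $14,139,250.00, so EBIT − I = $9,742,965.80.
DCL = total CM / (EBIT − I) = $35,533,815.80 / $9,742,965.80 = 3.6471.
EPS therefore changes by 3.6471 × (+22.1%) = +80.6%.

+80.6%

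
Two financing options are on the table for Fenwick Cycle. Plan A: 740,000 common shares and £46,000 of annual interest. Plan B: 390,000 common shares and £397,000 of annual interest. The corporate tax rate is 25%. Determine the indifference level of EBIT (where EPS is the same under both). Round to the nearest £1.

At indifference, (EBIT − 46,000)(1 − t)/740,000 = (EBIT − 397,000)(1 − t)/390,000.
The (1 − t) factor cancels: (EBIT − 46,000) × 390,000 = (EBIT − 397,000) × 740,000.
EBIT × (740,000 − 390,000) = 397,000 × 740,000 − 46,000 × 390,000 = 275,840,000,000, so EBIT = 275,840,000,000 ÷ 350,000 = 788,114.29.

£788,114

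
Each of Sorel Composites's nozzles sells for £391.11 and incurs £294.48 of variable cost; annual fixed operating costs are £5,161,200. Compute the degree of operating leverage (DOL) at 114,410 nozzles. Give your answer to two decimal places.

1.88

Contribution at this volume is 114,410 × £96.63 = £11,055,438.30.
Operating income = contribution − fixed costs = £11,055,438.30 − £5,161,200 = £5,894,238.30.
DOL = contribution ÷ EBIT = £11,055,438.30 ÷ £5,894,238.30 = 1.8756.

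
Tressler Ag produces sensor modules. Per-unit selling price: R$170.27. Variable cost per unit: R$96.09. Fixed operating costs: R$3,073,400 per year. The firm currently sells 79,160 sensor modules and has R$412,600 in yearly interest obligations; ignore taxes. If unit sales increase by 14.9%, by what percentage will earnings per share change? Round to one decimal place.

+36.7%

At 79,160 units, contribution = 79,160 × R$74.18 = R$5,872,088.80.
Subtracting fixed costs: EBIT = R$5,872,088.80 − R$3,073,400 = R$2,798,688.80.
After interest of R$412,600.00, pre-tax earnings = R$2,386,088.80.
DCL = total CM / (EBIT − I) = R$5,872,088.80 / R$2,386,088.80 = 2.4610.
%ΔEPS = DCL × %ΔSales = 2.4610 × +14.9% = +36.7%.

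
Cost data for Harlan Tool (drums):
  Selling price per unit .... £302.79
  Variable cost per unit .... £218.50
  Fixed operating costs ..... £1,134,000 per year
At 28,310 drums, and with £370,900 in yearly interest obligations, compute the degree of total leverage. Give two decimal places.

At 28,310 units, contribution = 28,310 × £84.29 = £2,386,249.90.
Subtracting fixed costs: EBIT = £2,386,249.90 − £1,134,000 = £1,252,249.90. Interest = £370,900.00, so EBIT − I = £881,349.90.
Degree of total leverage = total CM / (EBIT − interest) = £2,386,249.90 / £881,349.90 = 2.7075.

2.71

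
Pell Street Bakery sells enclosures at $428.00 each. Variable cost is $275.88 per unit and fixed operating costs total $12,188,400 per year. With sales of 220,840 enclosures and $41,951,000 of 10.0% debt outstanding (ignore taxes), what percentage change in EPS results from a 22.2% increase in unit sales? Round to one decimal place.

Contribution at this volume is 220,840 × $152.12 = $33,594,180.80.
EBIT = $33,594,180.80 − $12,188,400 = $21,405,780.80.
After interest of $4,195,100.00, pre-tax earnings = $17,210,680.80.
Degree of combined leverage = contribution ÷ (EBIT − I) = $33,594,180.80 ÷ $17,210,680.80 = 1.9519.
%ΔEPS = DCL × %ΔSales = 1.9519 × +22.2% = +43.3%.

+43.3%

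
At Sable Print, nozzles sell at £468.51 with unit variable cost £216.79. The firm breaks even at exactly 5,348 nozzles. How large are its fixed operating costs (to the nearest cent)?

£1,346,198.56

Contribution margin per unit = £468.51 − £216.79 = £251.72.
Fixed costs = break-even units × CM = 5,348 × £251.72 = £1,346,198.56.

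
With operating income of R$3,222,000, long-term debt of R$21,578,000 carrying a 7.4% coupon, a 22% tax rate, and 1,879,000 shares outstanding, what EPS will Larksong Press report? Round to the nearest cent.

Interest = R$1,596,772.00, so EBT = R$3,222,000 − R$1,596,772.00 = R$1,625,228.00.
After tax at 22%: net income = R$1,625,228.00 × 0.78 = R$1,267,677.84.
Per share: R$1,267,677.84 / 1,879,000 shares = R$0.67.

R$0.67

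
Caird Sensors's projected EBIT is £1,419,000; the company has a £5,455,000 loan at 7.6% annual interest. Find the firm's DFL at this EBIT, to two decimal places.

Annual interest charges come to £414,580.00.
Degree of financial leverage = EBIT / (EBIT − interest) = £1,419,000 / £1,004,420.00 = 1.4128.

1.41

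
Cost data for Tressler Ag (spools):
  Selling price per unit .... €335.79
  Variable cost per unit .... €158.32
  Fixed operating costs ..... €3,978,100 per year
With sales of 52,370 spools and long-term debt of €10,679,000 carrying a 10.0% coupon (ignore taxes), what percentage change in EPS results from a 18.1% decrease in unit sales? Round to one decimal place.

-39.6%

At 52,370 units, contribution = 52,370 × €177.47 = €9,294,103.90.
Operating income = contribution − fixed costs = €9,294,103.90 − €3,978,100 = €5,316,003.90.
After interest of €1,067,900.00, pre-tax earnings = €4,248,103.90.
DCL = total CM / (EBIT − I) = €9,294,103.90 / €4,248,103.90 = 2.1878.
%ΔEPS = DCL × %ΔSales = 2.1878 × -18.1% = -39.6%.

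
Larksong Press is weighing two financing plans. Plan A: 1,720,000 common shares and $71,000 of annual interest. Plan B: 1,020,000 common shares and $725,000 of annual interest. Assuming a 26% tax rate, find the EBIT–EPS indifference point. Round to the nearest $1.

$1,677,971

Set EPS_A = EPS_B: (EBIT − $71,000)(1 − 0.26) ÷ 1,720,000 = (EBIT − $725,000)(1 − 0.26) ÷ 1,020,000.
Cancelling (1 − t) and cross-multiplying: 1,020,000·(EBIT − 71,000) = 1,720,000·(EBIT − 725,000).
EBIT × (1,720,000 − 1,020,000) = 725,000 × 1,720,000 − 71,000 × 1,020,000 = 1,174,580,000,000, so EBIT = 1,174,580,000,000 ÷ 700,000 = 1,677,971.43.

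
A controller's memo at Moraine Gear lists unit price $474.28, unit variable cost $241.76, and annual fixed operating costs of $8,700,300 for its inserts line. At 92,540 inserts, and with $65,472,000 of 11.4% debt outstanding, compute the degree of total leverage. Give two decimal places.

4.02

At 92,540 units, contribution = 92,540 × $232.52 = $21,517,400.80.
EBIT = $21,517,400.80 − $8,700,300 = $12,817,100.80. Interest = $7,463,808.00, so EBIT − I = $5,353,292.80.
Degree of total leverage = total CM / (EBIT − interest) = $21,517,400.80 / $5,353,292.80 = 4.0195.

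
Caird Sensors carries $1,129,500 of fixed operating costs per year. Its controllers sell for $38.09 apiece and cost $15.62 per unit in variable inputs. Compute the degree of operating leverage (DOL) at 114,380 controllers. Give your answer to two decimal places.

1.78

Contribution at this volume is 114,380 × $22.47 = $2,570,118.60.
Subtracting fixed costs: EBIT = $2,570,118.60 − $1,129,500 = $1,440,618.60.
So DOL = total CM / EBIT = $2,570,118.60 / $1,440,618.60 = 1.7840.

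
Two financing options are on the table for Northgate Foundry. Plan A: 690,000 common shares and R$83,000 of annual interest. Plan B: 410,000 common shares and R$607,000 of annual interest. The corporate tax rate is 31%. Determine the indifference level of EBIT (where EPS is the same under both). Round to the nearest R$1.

R$1,374,286

At indifference, (EBIT − 83,000)(1 − t)/690,000 = (EBIT − 607,000)(1 − t)/410,000.
Cancelling (1 − t) and cross-multiplying: 410,000·(EBIT − 83,000) = 690,000·(EBIT − 607,000).
Solving, EBIT = (607,000·690,000 − 83,000·410,000) / (690,000 − 410,000) = 384,800,000,000 / 280,000 = 1,374,285.71.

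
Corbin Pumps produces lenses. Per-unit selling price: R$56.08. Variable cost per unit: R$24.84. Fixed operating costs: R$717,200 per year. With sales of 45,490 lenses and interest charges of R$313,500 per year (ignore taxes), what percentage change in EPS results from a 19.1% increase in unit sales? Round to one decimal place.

Contribution at this volume is 45,490 × R$31.24 = R$1,421,107.60.
Operating income = contribution − fixed costs = R$1,421,107.60 − R$717,200 = R$703,907.60.
After interest of R$313,500.00, pre-tax earnings = R$390,407.60.
DCL = total CM / (EBIT − I) = R$1,421,107.60 / R$390,407.60 = 3.6401.
%ΔEPS = DCL × %ΔSales = 3.6401 × +19.1% = +69.5%.

+69.5%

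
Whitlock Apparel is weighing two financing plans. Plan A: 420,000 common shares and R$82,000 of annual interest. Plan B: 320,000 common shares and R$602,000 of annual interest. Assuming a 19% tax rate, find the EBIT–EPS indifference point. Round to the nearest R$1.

Set EPS_A = EPS_B: (EBIT − R$82,000)(1 − 0.19) ÷ 420,000 = (EBIT − R$602,000)(1 − 0.19) ÷ 320,000.
Cancelling (1 − t) and cross-multiplying: 320,000·(EBIT − 82,000) = 420,000·(EBIT − 602,000).
EBIT × (420,000 − 320,000) = 602,000 × 420,000 − 82,000 × 320,000 = 226,600,000,000, so EBIT = 226,600,000,000 ÷ 100,000 = 2,266,000.00.

R$2,266,000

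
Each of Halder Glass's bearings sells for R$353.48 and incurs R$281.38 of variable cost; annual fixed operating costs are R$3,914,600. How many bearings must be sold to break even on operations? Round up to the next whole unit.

Unit CM = price − variable cost = R$353.48 − R$281.38 = R$72.10.
Break-even volume = fixed costs ÷ CM per unit = R$3,914,600 ÷ R$72.10 = 54,294.04, so 54,295 bearings.

54,295 bearings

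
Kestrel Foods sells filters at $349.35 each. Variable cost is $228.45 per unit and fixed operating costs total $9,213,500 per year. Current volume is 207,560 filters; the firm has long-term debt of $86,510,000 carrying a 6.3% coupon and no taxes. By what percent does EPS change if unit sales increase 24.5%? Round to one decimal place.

+58.9%

Total contribution margin = 207,560 × $120.90 = $25,094,004.00.
Subtracting fixed costs: EBIT = $25,094,004.00 − $9,213,500 = $15,880,504.00.
After interest of $5,450,130.00, pre-tax earnings = $10,430,374.00.
DCL = total CM / (EBIT − I) = $25,094,004.00 / $10,430,374.00 = 2.4059.
%ΔEPS = DCL × %ΔSales = 2.4059 × +24.5% = +58.9%.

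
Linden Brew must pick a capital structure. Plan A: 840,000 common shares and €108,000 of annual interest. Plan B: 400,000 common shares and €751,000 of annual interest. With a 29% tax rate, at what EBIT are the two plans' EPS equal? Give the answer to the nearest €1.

Set EPS_A = EPS_B: (EBIT − €108,000)(1 − 0.29) ÷ 840,000 = (EBIT − €751,000)(1 − 0.29) ÷ 400,000.
Cancelling (1 − t) and cross-multiplying: 400,000·(EBIT − 108,000) = 840,000·(EBIT − 751,000).
EBIT × (840,000 − 400,000) = 751,000 × 840,000 − 108,000 × 400,000 = 587,640,000,000, so EBIT = 587,640,000,000 ÷ 440,000 = 1,335,545.45.

€1,335,545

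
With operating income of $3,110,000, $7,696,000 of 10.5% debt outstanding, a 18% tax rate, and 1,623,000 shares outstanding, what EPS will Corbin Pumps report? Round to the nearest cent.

$1.16

Pre-tax income = $3,110,000 − $808,080.00 = $2,301,920.00.
Net income = $2,301,920.00 × (1 − 0.18) = $1,887,574.40.
EPS = $1,887,574.40 ÷ 1,623,000 = $1.16.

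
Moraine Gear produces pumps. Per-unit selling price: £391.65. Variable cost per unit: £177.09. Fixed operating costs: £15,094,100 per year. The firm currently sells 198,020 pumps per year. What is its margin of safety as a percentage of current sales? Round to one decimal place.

64.5%

Contribution margin per unit = £391.65 − £177.09 = £214.56. Break-even units = £15,094,100 ÷ £214.56 = 70,349.09; break-even revenue = 70,349.09 × £391.65 = £27,552,219.73.
Current sales = 198,020 × £391.65 = £77,554,533.00.
Margin of safety = (£77,554,533.00 − £27,552,219.73) ÷ £77,554,533.00 = 64.5%.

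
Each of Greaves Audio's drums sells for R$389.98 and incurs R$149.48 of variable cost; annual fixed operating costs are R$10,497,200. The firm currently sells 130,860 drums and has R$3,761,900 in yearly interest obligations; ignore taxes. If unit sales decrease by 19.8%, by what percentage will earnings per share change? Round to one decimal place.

-36.2%

Contribution at this volume is 130,860 × R$240.50 = R$31,471,830.00.
EBIT = R$31,471,830.00 − R$10,497,200 = R$20,974,630.00.
After interest of R$3,761,900.00, pre-tax earnings = R$17,212,730.00.
Degree of combined leverage = contribution ÷ (EBIT − I) = R$31,471,830.00 ÷ R$17,212,730.00 = 1.8284.
EPS therefore changes by 1.8284 × (-19.8%) = -36.2%.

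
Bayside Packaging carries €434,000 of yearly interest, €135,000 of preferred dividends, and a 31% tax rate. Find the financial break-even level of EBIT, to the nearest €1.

€629,652

Grossing the preferred dividend up to pre-tax terms: €135,000 / (1 − 0.31) = €195,652.17.
Financial break-even EBIT = interest + D_p ÷ (1 − t) = €434,000 + €195,652.17 = €629,652.17.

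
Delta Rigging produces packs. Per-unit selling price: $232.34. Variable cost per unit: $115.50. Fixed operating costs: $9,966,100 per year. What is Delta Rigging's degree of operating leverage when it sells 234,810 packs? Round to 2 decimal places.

1.57

Contribution at this volume is 234,810 × $116.84 = $27,435,200.40.
Operating income = contribution − fixed costs = $27,435,200.40 − $9,966,100 = $17,469,100.40.
So DOL = total CM / EBIT = $27,435,200.40 / $17,469,100.40 = 1.5705.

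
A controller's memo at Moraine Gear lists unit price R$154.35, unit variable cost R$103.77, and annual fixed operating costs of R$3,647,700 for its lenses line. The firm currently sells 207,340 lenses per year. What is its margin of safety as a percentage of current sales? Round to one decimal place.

Each unit contributes R$154.35 − R$103.77 = R$50.58. Break-even units = R$3,647,700 ÷ R$50.58 = 72,117.44; break-even revenue = 72,117.44 × R$154.35 = R$11,131,326.51.
Current sales = 207,340 × R$154.35 = R$32,002,929.00.
Margin of safety = (R$32,002,929.00 − R$11,131,326.51) ÷ R$32,002,929.00 = 65.2%.

65.2%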